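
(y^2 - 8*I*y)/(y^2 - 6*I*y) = (y - 8*I)/(y - 6*I)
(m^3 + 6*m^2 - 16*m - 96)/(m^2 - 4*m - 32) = (m^2 + 2*m - 24)/(m - 8)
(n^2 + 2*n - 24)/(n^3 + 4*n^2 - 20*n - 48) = 1/(n + 2)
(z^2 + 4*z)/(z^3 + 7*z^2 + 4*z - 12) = z*(z + 4)/(z^3 + 7*z^2 + 4*z - 12)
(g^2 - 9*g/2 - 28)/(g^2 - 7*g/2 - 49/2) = (g - 8)/(g - 7)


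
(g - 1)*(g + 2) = g^2 + g - 2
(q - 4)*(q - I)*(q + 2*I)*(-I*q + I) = -I*q^4 + q^3 + 5*I*q^3 - 5*q^2 - 6*I*q^2 + 4*q + 10*I*q - 8*I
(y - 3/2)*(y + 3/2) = y^2 - 9/4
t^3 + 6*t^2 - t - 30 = (t - 2)*(t + 3)*(t + 5)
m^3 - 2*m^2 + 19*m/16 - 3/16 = (m - 1)*(m - 3/4)*(m - 1/4)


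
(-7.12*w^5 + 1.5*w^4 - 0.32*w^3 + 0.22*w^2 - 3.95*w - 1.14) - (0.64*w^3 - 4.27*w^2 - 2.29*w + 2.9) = -7.12*w^5 + 1.5*w^4 - 0.96*w^3 + 4.49*w^2 - 1.66*w - 4.04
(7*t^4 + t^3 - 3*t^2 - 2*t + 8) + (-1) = 7*t^4 + t^3 - 3*t^2 - 2*t + 7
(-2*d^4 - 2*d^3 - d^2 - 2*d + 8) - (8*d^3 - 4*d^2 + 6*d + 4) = -2*d^4 - 10*d^3 + 3*d^2 - 8*d + 4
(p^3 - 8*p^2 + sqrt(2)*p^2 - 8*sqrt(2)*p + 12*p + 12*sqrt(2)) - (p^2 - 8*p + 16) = p^3 - 9*p^2 + sqrt(2)*p^2 - 8*sqrt(2)*p + 20*p - 16 + 12*sqrt(2)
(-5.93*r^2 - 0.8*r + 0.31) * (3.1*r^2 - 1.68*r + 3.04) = -18.383*r^4 + 7.4824*r^3 - 15.7222*r^2 - 2.9528*r + 0.9424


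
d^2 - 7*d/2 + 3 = (d - 2)*(d - 3/2)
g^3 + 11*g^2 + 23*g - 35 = (g - 1)*(g + 5)*(g + 7)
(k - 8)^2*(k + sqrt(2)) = k^3 - 16*k^2 + sqrt(2)*k^2 - 16*sqrt(2)*k + 64*k + 64*sqrt(2)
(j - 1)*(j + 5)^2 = j^3 + 9*j^2 + 15*j - 25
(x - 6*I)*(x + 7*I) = x^2 + I*x + 42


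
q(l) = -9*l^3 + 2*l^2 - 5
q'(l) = -27*l^2 + 4*l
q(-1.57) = 34.76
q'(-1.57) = -72.83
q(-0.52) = -3.19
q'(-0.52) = -9.38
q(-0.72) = -0.60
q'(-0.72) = -16.88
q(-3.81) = 521.79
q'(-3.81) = -407.17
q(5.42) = -1379.23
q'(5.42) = -771.48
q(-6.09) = 2101.97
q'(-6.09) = -1025.74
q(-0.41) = -4.04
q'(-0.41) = -6.18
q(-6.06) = 2071.35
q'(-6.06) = -1015.78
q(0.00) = -5.00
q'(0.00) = 0.00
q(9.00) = -6404.00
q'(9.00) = -2151.00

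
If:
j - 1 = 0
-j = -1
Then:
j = 1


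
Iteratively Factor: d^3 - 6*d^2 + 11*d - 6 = (d - 1)*(d^2 - 5*d + 6) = (d - 2)*(d - 1)*(d - 3)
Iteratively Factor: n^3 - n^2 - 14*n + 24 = (n - 3)*(n^2 + 2*n - 8) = (n - 3)*(n + 4)*(n - 2)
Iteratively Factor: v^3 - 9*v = (v - 3)*(v^2 + 3*v) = (v - 3)*(v + 3)*(v)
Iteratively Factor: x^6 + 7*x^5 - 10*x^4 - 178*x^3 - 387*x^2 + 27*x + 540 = (x - 1)*(x^5 + 8*x^4 - 2*x^3 - 180*x^2 - 567*x - 540) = (x - 1)*(x + 3)*(x^4 + 5*x^3 - 17*x^2 - 129*x - 180) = (x - 1)*(x + 3)^2*(x^3 + 2*x^2 - 23*x - 60) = (x - 1)*(x + 3)^3*(x^2 - x - 20) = (x - 5)*(x - 1)*(x + 3)^3*(x + 4)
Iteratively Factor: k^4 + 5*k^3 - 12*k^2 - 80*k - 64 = (k + 4)*(k^3 + k^2 - 16*k - 16) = (k + 4)^2*(k^2 - 3*k - 4) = (k + 1)*(k + 4)^2*(k - 4)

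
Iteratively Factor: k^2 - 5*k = (k)*(k - 5)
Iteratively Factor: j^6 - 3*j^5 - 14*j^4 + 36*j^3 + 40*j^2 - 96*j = (j - 2)*(j^5 - j^4 - 16*j^3 + 4*j^2 + 48*j) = j*(j - 2)*(j^4 - j^3 - 16*j^2 + 4*j + 48) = j*(j - 4)*(j - 2)*(j^3 + 3*j^2 - 4*j - 12) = j*(j - 4)*(j - 2)*(j + 3)*(j^2 - 4) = j*(j - 4)*(j - 2)^2*(j + 3)*(j + 2)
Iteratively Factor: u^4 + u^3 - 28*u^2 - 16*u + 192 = (u + 4)*(u^3 - 3*u^2 - 16*u + 48) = (u - 3)*(u + 4)*(u^2 - 16) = (u - 4)*(u - 3)*(u + 4)*(u + 4)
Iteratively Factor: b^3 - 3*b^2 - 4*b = (b)*(b^2 - 3*b - 4) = b*(b - 4)*(b + 1)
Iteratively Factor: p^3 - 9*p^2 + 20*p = (p - 4)*(p^2 - 5*p) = p*(p - 4)*(p - 5)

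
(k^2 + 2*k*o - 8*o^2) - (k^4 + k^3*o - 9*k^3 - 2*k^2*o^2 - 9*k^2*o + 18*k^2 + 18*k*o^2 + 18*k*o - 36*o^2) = -k^4 - k^3*o + 9*k^3 + 2*k^2*o^2 + 9*k^2*o - 17*k^2 - 18*k*o^2 - 16*k*o + 28*o^2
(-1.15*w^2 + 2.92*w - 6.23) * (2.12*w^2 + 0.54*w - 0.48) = -2.438*w^4 + 5.5694*w^3 - 11.0788*w^2 - 4.7658*w + 2.9904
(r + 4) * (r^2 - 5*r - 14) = r^3 - r^2 - 34*r - 56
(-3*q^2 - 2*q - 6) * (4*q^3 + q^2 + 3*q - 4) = -12*q^5 - 11*q^4 - 35*q^3 - 10*q + 24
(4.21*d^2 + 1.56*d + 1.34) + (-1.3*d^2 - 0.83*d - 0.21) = 2.91*d^2 + 0.73*d + 1.13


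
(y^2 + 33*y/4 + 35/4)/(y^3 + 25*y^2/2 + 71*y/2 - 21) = (4*y + 5)/(2*(2*y^2 + 11*y - 6))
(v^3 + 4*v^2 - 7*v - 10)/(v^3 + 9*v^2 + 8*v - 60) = (v + 1)/(v + 6)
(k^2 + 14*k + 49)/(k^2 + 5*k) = (k^2 + 14*k + 49)/(k*(k + 5))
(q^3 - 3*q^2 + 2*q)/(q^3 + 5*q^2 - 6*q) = (q - 2)/(q + 6)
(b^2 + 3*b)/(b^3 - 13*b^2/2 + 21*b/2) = 2*(b + 3)/(2*b^2 - 13*b + 21)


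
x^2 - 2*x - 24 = (x - 6)*(x + 4)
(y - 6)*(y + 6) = y^2 - 36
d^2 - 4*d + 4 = (d - 2)^2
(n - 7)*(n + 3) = n^2 - 4*n - 21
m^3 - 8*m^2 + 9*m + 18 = (m - 6)*(m - 3)*(m + 1)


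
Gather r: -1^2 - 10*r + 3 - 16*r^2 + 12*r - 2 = -16*r^2 + 2*r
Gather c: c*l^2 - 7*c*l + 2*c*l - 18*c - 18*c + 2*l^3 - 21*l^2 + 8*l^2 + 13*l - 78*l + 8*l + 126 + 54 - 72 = c*(l^2 - 5*l - 36) + 2*l^3 - 13*l^2 - 57*l + 108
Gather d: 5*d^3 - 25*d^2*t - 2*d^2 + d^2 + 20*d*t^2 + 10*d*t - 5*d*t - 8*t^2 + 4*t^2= 5*d^3 + d^2*(-25*t - 1) + d*(20*t^2 + 5*t) - 4*t^2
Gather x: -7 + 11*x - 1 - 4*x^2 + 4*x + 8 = -4*x^2 + 15*x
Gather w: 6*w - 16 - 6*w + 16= 0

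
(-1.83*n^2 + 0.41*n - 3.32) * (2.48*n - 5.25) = -4.5384*n^3 + 10.6243*n^2 - 10.3861*n + 17.43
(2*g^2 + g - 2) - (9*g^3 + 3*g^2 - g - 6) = -9*g^3 - g^2 + 2*g + 4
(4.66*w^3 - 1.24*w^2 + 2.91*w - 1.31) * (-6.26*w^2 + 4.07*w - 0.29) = -29.1716*w^5 + 26.7286*w^4 - 24.6148*w^3 + 20.4039*w^2 - 6.1756*w + 0.3799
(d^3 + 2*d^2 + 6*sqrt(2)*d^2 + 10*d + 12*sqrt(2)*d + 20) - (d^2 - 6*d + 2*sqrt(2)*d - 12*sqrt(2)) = d^3 + d^2 + 6*sqrt(2)*d^2 + 10*sqrt(2)*d + 16*d + 12*sqrt(2) + 20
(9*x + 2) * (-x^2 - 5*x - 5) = -9*x^3 - 47*x^2 - 55*x - 10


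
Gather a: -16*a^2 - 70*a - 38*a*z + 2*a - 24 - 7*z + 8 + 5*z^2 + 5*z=-16*a^2 + a*(-38*z - 68) + 5*z^2 - 2*z - 16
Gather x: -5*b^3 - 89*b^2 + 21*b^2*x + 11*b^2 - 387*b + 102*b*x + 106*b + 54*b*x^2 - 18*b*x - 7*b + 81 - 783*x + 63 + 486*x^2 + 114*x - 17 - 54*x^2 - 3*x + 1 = -5*b^3 - 78*b^2 - 288*b + x^2*(54*b + 432) + x*(21*b^2 + 84*b - 672) + 128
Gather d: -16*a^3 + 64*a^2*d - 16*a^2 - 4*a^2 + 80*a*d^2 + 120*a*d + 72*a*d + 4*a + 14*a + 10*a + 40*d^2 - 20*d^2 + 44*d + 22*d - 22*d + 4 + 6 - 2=-16*a^3 - 20*a^2 + 28*a + d^2*(80*a + 20) + d*(64*a^2 + 192*a + 44) + 8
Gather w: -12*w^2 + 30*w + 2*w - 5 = -12*w^2 + 32*w - 5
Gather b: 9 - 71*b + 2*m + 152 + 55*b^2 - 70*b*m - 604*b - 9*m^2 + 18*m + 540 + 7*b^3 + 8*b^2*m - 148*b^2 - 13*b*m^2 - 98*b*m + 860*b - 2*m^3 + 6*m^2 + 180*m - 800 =7*b^3 + b^2*(8*m - 93) + b*(-13*m^2 - 168*m + 185) - 2*m^3 - 3*m^2 + 200*m - 99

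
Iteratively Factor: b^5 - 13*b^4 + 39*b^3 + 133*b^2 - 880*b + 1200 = (b - 5)*(b^4 - 8*b^3 - b^2 + 128*b - 240) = (b - 5)*(b + 4)*(b^3 - 12*b^2 + 47*b - 60) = (b - 5)*(b - 4)*(b + 4)*(b^2 - 8*b + 15) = (b - 5)^2*(b - 4)*(b + 4)*(b - 3)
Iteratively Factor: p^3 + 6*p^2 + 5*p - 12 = (p + 4)*(p^2 + 2*p - 3) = (p + 3)*(p + 4)*(p - 1)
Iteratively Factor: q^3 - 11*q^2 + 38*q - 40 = (q - 4)*(q^2 - 7*q + 10) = (q - 5)*(q - 4)*(q - 2)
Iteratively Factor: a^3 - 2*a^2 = (a)*(a^2 - 2*a) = a^2*(a - 2)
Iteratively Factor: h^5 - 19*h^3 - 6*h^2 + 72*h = (h - 4)*(h^4 + 4*h^3 - 3*h^2 - 18*h) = (h - 4)*(h + 3)*(h^3 + h^2 - 6*h) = (h - 4)*(h - 2)*(h + 3)*(h^2 + 3*h) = h*(h - 4)*(h - 2)*(h + 3)*(h + 3)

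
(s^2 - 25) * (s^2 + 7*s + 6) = s^4 + 7*s^3 - 19*s^2 - 175*s - 150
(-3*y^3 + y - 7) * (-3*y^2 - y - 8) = 9*y^5 + 3*y^4 + 21*y^3 + 20*y^2 - y + 56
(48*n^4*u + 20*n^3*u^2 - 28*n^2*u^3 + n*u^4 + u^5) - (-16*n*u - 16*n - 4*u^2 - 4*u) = 48*n^4*u + 20*n^3*u^2 - 28*n^2*u^3 + n*u^4 + 16*n*u + 16*n + u^5 + 4*u^2 + 4*u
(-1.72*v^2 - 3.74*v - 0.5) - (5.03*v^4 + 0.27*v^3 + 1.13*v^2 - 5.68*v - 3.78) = -5.03*v^4 - 0.27*v^3 - 2.85*v^2 + 1.94*v + 3.28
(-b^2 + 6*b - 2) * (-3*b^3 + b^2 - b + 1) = 3*b^5 - 19*b^4 + 13*b^3 - 9*b^2 + 8*b - 2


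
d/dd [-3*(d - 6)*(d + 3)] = 9 - 6*d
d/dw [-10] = 0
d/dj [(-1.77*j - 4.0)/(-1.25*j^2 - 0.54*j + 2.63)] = (2.2125*j^2 + 0.9558*j - (1.77*j + 4.0)*(2.5*j + 0.54) - 4.6551)/(1.25*j^2 + 0.54*j - 2.63)^2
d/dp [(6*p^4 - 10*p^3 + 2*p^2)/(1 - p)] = 2*p*(-9*p^3 + 22*p^2 - 16*p + 2)/(p^2 - 2*p + 1)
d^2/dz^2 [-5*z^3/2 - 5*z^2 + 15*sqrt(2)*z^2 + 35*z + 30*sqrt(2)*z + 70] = -15*z - 10 + 30*sqrt(2)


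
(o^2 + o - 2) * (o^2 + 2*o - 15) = o^4 + 3*o^3 - 15*o^2 - 19*o + 30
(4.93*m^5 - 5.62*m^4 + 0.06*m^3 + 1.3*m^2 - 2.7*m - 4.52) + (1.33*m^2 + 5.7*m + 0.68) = 4.93*m^5 - 5.62*m^4 + 0.06*m^3 + 2.63*m^2 + 3.0*m - 3.84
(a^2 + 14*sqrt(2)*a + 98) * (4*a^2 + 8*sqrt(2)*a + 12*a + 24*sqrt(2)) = 4*a^4 + 12*a^3 + 64*sqrt(2)*a^3 + 192*sqrt(2)*a^2 + 616*a^2 + 784*sqrt(2)*a + 1848*a + 2352*sqrt(2)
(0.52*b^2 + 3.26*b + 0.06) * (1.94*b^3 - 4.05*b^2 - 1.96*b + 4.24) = 1.0088*b^5 + 4.2184*b^4 - 14.1058*b^3 - 4.4278*b^2 + 13.7048*b + 0.2544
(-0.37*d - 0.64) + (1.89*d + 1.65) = 1.52*d + 1.01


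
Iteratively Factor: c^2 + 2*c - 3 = (c + 3)*(c - 1)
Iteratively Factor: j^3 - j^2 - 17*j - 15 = (j + 1)*(j^2 - 2*j - 15) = (j + 1)*(j + 3)*(j - 5)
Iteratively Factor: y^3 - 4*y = (y - 2)*(y^2 + 2*y) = y*(y - 2)*(y + 2)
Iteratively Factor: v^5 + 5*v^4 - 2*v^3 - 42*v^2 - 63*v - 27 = (v - 3)*(v^4 + 8*v^3 + 22*v^2 + 24*v + 9) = (v - 3)*(v + 3)*(v^3 + 5*v^2 + 7*v + 3) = (v - 3)*(v + 1)*(v + 3)*(v^2 + 4*v + 3) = (v - 3)*(v + 1)^2*(v + 3)*(v + 3)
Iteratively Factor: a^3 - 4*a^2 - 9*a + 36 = (a - 3)*(a^2 - a - 12) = (a - 3)*(a + 3)*(a - 4)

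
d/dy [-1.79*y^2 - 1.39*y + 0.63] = -3.58*y - 1.39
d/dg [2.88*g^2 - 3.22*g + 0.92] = 5.76*g - 3.22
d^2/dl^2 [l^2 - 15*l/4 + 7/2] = 2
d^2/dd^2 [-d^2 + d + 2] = -2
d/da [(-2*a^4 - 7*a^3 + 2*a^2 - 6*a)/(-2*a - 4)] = (3*a^4 + 15*a^3 + 20*a^2 - 4*a + 6)/(a^2 + 4*a + 4)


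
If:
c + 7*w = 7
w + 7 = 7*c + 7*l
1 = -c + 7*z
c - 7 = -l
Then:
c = -287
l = 294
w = 42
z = -286/7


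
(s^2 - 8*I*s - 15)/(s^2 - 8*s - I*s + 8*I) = (s^2 - 8*I*s - 15)/(s^2 - 8*s - I*s + 8*I)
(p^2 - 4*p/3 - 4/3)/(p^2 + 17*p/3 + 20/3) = (3*p^2 - 4*p - 4)/(3*p^2 + 17*p + 20)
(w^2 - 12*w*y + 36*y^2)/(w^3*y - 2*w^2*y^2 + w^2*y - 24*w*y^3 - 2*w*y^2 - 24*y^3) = (w - 6*y)/(y*(w^2 + 4*w*y + w + 4*y))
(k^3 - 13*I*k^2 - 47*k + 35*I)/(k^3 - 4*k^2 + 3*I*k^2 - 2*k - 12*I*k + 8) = (k^3 - 13*I*k^2 - 47*k + 35*I)/(k^3 + k^2*(-4 + 3*I) + k*(-2 - 12*I) + 8)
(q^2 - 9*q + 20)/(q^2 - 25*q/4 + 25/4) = 4*(q - 4)/(4*q - 5)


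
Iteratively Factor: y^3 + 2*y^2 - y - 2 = (y + 1)*(y^2 + y - 2) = (y - 1)*(y + 1)*(y + 2)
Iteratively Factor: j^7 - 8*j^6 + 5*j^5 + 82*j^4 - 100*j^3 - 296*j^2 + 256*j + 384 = (j + 2)*(j^6 - 10*j^5 + 25*j^4 + 32*j^3 - 164*j^2 + 32*j + 192) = (j - 4)*(j + 2)*(j^5 - 6*j^4 + j^3 + 36*j^2 - 20*j - 48) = (j - 4)*(j + 2)^2*(j^4 - 8*j^3 + 17*j^2 + 2*j - 24) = (j - 4)^2*(j + 2)^2*(j^3 - 4*j^2 + j + 6) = (j - 4)^2*(j - 3)*(j + 2)^2*(j^2 - j - 2) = (j - 4)^2*(j - 3)*(j - 2)*(j + 2)^2*(j + 1)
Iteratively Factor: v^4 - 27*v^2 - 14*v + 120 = (v - 2)*(v^3 + 2*v^2 - 23*v - 60) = (v - 2)*(v + 4)*(v^2 - 2*v - 15) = (v - 5)*(v - 2)*(v + 4)*(v + 3)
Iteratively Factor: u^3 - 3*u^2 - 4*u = (u + 1)*(u^2 - 4*u) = (u - 4)*(u + 1)*(u)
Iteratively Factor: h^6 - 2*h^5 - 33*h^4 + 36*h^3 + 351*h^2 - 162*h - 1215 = (h - 3)*(h^5 + h^4 - 30*h^3 - 54*h^2 + 189*h + 405) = (h - 3)*(h + 3)*(h^4 - 2*h^3 - 24*h^2 + 18*h + 135) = (h - 3)^2*(h + 3)*(h^3 + h^2 - 21*h - 45) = (h - 3)^2*(h + 3)^2*(h^2 - 2*h - 15) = (h - 5)*(h - 3)^2*(h + 3)^2*(h + 3)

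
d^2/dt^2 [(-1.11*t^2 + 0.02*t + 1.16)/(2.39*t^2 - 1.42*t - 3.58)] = (-7.30575200000001*t^3 - 17.228076*t^2 - 22.594104*t - 4.12732)/(13.651919*t^6 - 24.333546*t^5 - 46.890366*t^4 + 70.035536*t^3 + 70.237452*t^2 - 54.597864*t - 45.882712)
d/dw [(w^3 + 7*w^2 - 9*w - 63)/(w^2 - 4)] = (w^4 - 3*w^2 + 70*w + 36)/(w^4 - 8*w^2 + 16)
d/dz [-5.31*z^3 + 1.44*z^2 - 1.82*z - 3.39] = -15.93*z^2 + 2.88*z - 1.82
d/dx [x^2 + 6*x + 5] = 2*x + 6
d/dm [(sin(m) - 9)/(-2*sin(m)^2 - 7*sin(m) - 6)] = (2*sin(m)^2 - 36*sin(m) - 69)*cos(m)/(2*sin(m)^2 + 7*sin(m) + 6)^2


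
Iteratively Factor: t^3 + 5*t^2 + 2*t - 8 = (t + 2)*(t^2 + 3*t - 4) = (t + 2)*(t + 4)*(t - 1)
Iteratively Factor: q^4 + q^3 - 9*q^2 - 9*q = (q + 3)*(q^3 - 2*q^2 - 3*q) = q*(q + 3)*(q^2 - 2*q - 3) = q*(q + 1)*(q + 3)*(q - 3)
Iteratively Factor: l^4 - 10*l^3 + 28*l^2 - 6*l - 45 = (l + 1)*(l^3 - 11*l^2 + 39*l - 45) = (l - 3)*(l + 1)*(l^2 - 8*l + 15) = (l - 5)*(l - 3)*(l + 1)*(l - 3)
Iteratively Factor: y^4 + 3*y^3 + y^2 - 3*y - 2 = (y - 1)*(y^3 + 4*y^2 + 5*y + 2) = (y - 1)*(y + 1)*(y^2 + 3*y + 2) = (y - 1)*(y + 1)^2*(y + 2)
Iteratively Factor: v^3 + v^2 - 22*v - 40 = (v - 5)*(v^2 + 6*v + 8) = (v - 5)*(v + 2)*(v + 4)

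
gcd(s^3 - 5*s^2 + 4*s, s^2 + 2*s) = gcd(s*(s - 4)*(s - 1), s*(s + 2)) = s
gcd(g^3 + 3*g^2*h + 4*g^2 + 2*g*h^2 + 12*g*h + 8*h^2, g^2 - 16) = g + 4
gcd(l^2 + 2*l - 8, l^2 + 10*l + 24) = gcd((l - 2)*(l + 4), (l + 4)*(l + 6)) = l + 4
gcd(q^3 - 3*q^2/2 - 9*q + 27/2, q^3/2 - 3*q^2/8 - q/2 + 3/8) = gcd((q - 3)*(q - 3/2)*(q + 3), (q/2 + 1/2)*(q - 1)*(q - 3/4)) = 1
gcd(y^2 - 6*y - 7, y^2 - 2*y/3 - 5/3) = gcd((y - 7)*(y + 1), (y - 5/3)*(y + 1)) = y + 1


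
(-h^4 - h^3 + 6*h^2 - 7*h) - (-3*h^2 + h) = -h^4 - h^3 + 9*h^2 - 8*h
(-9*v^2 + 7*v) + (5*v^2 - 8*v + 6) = -4*v^2 - v + 6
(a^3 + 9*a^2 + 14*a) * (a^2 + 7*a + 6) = a^5 + 16*a^4 + 83*a^3 + 152*a^2 + 84*a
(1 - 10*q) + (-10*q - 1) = -20*q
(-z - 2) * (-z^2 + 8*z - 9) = z^3 - 6*z^2 - 7*z + 18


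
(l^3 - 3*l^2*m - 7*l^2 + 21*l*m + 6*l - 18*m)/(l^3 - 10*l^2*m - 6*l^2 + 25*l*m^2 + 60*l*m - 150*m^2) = (l^2 - 3*l*m - l + 3*m)/(l^2 - 10*l*m + 25*m^2)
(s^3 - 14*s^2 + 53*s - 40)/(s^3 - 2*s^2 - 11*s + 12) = (s^2 - 13*s + 40)/(s^2 - s - 12)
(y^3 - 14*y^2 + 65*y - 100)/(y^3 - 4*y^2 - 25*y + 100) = (y - 5)/(y + 5)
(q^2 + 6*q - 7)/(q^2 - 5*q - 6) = (-q^2 - 6*q + 7)/(-q^2 + 5*q + 6)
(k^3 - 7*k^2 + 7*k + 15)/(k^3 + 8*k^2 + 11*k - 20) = (k^3 - 7*k^2 + 7*k + 15)/(k^3 + 8*k^2 + 11*k - 20)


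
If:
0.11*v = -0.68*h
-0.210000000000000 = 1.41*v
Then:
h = 0.02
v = -0.15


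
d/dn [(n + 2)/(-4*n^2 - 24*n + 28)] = (-n^2 - 6*n + 2*(n + 2)*(n + 3) + 7)/(4*(n^2 + 6*n - 7)^2)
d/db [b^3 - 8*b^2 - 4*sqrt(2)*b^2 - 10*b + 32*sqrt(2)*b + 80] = 3*b^2 - 16*b - 8*sqrt(2)*b - 10 + 32*sqrt(2)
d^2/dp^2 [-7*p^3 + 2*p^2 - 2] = 4 - 42*p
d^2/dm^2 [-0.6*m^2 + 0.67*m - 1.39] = -1.20000000000000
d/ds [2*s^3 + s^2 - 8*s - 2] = 6*s^2 + 2*s - 8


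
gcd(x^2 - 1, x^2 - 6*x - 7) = x + 1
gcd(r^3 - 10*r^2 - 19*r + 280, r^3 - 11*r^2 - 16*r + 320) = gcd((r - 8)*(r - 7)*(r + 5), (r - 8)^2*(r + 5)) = r^2 - 3*r - 40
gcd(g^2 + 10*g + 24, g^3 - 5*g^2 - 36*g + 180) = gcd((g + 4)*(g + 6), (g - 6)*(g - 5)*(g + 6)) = g + 6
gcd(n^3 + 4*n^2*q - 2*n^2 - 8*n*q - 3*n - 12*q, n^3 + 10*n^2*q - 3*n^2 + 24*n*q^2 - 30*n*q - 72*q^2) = n^2 + 4*n*q - 3*n - 12*q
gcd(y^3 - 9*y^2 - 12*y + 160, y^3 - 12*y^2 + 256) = y^2 - 4*y - 32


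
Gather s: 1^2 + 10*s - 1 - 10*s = 0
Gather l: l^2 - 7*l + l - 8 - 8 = l^2 - 6*l - 16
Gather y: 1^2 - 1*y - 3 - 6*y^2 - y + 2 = -6*y^2 - 2*y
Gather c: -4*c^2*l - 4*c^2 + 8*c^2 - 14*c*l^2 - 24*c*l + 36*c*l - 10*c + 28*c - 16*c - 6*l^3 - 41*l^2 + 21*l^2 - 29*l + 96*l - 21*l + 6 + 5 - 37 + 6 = c^2*(4 - 4*l) + c*(-14*l^2 + 12*l + 2) - 6*l^3 - 20*l^2 + 46*l - 20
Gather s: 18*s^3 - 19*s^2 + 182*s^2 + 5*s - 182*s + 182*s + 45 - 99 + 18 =18*s^3 + 163*s^2 + 5*s - 36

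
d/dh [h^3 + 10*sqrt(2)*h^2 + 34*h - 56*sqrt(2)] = 3*h^2 + 20*sqrt(2)*h + 34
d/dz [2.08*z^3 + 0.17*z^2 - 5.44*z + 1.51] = 6.24*z^2 + 0.34*z - 5.44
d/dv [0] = 0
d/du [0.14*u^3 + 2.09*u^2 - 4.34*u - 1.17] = 0.42*u^2 + 4.18*u - 4.34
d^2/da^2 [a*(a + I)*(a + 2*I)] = 6*a + 6*I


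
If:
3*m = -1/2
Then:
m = -1/6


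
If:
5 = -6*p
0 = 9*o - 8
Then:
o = 8/9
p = -5/6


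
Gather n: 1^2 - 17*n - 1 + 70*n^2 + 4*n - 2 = 70*n^2 - 13*n - 2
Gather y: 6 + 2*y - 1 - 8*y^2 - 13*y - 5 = -8*y^2 - 11*y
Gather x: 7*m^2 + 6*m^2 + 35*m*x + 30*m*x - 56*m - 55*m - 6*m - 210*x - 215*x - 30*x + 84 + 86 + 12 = 13*m^2 - 117*m + x*(65*m - 455) + 182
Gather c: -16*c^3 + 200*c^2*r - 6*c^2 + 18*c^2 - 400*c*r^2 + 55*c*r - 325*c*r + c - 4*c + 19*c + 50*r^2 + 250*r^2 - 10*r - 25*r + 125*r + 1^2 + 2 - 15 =-16*c^3 + c^2*(200*r + 12) + c*(-400*r^2 - 270*r + 16) + 300*r^2 + 90*r - 12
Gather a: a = a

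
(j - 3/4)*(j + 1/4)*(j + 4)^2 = j^4 + 15*j^3/2 + 189*j^2/16 - 19*j/2 - 3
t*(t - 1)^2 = t^3 - 2*t^2 + t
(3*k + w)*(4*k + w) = 12*k^2 + 7*k*w + w^2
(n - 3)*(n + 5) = n^2 + 2*n - 15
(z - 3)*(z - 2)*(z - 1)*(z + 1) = z^4 - 5*z^3 + 5*z^2 + 5*z - 6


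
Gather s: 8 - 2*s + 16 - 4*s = 24 - 6*s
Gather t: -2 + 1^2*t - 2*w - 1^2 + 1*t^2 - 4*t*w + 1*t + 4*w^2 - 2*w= t^2 + t*(2 - 4*w) + 4*w^2 - 4*w - 3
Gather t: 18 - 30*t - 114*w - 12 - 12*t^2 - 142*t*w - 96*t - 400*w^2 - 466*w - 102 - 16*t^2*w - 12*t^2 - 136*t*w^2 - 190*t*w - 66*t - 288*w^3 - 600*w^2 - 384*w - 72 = t^2*(-16*w - 24) + t*(-136*w^2 - 332*w - 192) - 288*w^3 - 1000*w^2 - 964*w - 168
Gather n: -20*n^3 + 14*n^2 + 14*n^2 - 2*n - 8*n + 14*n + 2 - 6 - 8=-20*n^3 + 28*n^2 + 4*n - 12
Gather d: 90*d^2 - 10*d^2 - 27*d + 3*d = 80*d^2 - 24*d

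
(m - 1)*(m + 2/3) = m^2 - m/3 - 2/3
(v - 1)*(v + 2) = v^2 + v - 2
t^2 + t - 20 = (t - 4)*(t + 5)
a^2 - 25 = (a - 5)*(a + 5)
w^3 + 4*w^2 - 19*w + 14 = (w - 2)*(w - 1)*(w + 7)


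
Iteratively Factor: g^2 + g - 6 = (g - 2)*(g + 3)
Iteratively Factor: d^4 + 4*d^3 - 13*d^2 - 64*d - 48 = (d - 4)*(d^3 + 8*d^2 + 19*d + 12) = (d - 4)*(d + 3)*(d^2 + 5*d + 4) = (d - 4)*(d + 1)*(d + 3)*(d + 4)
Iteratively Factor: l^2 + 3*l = (l)*(l + 3)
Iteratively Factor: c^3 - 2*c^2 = (c - 2)*(c^2) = c*(c - 2)*(c)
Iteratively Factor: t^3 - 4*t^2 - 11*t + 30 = (t + 3)*(t^2 - 7*t + 10) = (t - 5)*(t + 3)*(t - 2)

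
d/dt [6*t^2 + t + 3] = 12*t + 1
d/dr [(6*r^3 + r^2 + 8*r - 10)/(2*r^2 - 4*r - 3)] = 2*(6*r^4 - 24*r^3 - 37*r^2 + 17*r - 32)/(4*r^4 - 16*r^3 + 4*r^2 + 24*r + 9)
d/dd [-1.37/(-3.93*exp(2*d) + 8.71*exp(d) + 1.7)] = (11.9327 - 10.7682*exp(d))*exp(d)/(-3.93*exp(2*d) + 8.71*exp(d) + 1.7)^2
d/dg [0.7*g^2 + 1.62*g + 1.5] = 1.4*g + 1.62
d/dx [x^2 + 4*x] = 2*x + 4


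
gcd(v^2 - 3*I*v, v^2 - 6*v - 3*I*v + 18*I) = v - 3*I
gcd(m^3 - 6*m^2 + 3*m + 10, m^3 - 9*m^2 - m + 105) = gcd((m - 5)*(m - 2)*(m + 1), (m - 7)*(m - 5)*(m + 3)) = m - 5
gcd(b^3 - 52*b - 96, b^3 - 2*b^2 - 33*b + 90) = b + 6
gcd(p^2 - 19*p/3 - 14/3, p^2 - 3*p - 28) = p - 7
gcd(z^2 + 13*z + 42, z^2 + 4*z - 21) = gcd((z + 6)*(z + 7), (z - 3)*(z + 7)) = z + 7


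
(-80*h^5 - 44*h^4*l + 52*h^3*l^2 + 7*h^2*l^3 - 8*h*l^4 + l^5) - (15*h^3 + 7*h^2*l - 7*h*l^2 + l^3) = -80*h^5 - 44*h^4*l + 52*h^3*l^2 - 15*h^3 + 7*h^2*l^3 - 7*h^2*l - 8*h*l^4 + 7*h*l^2 + l^5 - l^3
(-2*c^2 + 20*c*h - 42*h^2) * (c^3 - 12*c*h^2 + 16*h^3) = -2*c^5 + 20*c^4*h - 18*c^3*h^2 - 272*c^2*h^3 + 824*c*h^4 - 672*h^5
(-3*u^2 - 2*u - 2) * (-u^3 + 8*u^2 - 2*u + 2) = 3*u^5 - 22*u^4 - 8*u^3 - 18*u^2 - 4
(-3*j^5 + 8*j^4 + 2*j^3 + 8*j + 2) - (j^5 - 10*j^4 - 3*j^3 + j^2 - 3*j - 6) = -4*j^5 + 18*j^4 + 5*j^3 - j^2 + 11*j + 8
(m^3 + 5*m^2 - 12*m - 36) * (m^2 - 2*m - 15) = m^5 + 3*m^4 - 37*m^3 - 87*m^2 + 252*m + 540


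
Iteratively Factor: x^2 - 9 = (x - 3)*(x + 3)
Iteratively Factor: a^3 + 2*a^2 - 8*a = (a + 4)*(a^2 - 2*a) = (a - 2)*(a + 4)*(a)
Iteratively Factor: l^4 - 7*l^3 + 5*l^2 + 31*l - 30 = (l - 1)*(l^3 - 6*l^2 - l + 30) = (l - 5)*(l - 1)*(l^2 - l - 6) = (l - 5)*(l - 3)*(l - 1)*(l + 2)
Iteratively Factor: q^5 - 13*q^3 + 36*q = (q - 2)*(q^4 + 2*q^3 - 9*q^2 - 18*q) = (q - 3)*(q - 2)*(q^3 + 5*q^2 + 6*q) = (q - 3)*(q - 2)*(q + 2)*(q^2 + 3*q) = q*(q - 3)*(q - 2)*(q + 2)*(q + 3)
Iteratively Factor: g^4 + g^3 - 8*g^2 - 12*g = (g - 3)*(g^3 + 4*g^2 + 4*g) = (g - 3)*(g + 2)*(g^2 + 2*g) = (g - 3)*(g + 2)^2*(g)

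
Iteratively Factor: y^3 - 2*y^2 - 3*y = (y)*(y^2 - 2*y - 3) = y*(y - 3)*(y + 1)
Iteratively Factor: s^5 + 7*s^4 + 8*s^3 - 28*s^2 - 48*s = (s)*(s^4 + 7*s^3 + 8*s^2 - 28*s - 48) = s*(s + 4)*(s^3 + 3*s^2 - 4*s - 12) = s*(s - 2)*(s + 4)*(s^2 + 5*s + 6) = s*(s - 2)*(s + 3)*(s + 4)*(s + 2)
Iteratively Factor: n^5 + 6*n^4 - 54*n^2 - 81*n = (n)*(n^4 + 6*n^3 - 54*n - 81) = n*(n + 3)*(n^3 + 3*n^2 - 9*n - 27) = n*(n + 3)^2*(n^2 - 9) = n*(n + 3)^3*(n - 3)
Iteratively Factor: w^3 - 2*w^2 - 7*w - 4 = (w + 1)*(w^2 - 3*w - 4) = (w - 4)*(w + 1)*(w + 1)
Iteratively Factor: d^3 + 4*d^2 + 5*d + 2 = (d + 1)*(d^2 + 3*d + 2) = (d + 1)*(d + 2)*(d + 1)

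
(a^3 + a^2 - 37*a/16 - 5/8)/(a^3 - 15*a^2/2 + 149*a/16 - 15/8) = (4*a^2 + 9*a + 2)/(4*a^2 - 25*a + 6)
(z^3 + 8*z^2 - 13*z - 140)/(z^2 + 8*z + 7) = (z^2 + z - 20)/(z + 1)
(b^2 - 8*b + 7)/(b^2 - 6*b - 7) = (b - 1)/(b + 1)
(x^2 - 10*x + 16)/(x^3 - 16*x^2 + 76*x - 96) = 1/(x - 6)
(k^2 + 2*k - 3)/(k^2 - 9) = (k - 1)/(k - 3)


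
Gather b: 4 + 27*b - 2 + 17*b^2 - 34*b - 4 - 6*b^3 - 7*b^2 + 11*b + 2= -6*b^3 + 10*b^2 + 4*b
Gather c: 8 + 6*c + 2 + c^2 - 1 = c^2 + 6*c + 9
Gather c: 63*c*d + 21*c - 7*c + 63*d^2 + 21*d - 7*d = c*(63*d + 14) + 63*d^2 + 14*d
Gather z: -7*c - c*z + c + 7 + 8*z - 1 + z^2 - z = -6*c + z^2 + z*(7 - c) + 6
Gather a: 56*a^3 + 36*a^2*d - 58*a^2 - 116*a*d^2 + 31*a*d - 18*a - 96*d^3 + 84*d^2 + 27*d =56*a^3 + a^2*(36*d - 58) + a*(-116*d^2 + 31*d - 18) - 96*d^3 + 84*d^2 + 27*d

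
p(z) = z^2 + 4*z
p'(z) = 2*z + 4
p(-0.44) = -1.57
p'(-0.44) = 3.12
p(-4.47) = 2.10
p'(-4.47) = -4.94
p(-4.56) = 2.55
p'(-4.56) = -5.12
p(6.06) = 60.96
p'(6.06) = 16.12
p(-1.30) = -3.51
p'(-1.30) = 1.40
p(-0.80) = -2.56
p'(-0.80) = 2.40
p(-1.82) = -3.97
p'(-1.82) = 0.36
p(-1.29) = -3.50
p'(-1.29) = 1.42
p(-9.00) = 45.00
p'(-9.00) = -14.00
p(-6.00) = 12.00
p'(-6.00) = -8.00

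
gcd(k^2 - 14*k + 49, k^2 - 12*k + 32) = 1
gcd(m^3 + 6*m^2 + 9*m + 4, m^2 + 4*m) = m + 4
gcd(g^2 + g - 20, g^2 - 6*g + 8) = g - 4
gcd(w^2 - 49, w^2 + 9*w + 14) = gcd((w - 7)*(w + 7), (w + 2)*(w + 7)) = w + 7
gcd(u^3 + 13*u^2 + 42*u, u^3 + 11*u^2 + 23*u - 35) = u + 7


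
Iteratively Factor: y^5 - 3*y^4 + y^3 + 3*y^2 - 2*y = (y)*(y^4 - 3*y^3 + y^2 + 3*y - 2) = y*(y + 1)*(y^3 - 4*y^2 + 5*y - 2) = y*(y - 1)*(y + 1)*(y^2 - 3*y + 2) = y*(y - 2)*(y - 1)*(y + 1)*(y - 1)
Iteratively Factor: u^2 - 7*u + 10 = (u - 5)*(u - 2)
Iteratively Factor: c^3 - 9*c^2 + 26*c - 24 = (c - 2)*(c^2 - 7*c + 12) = (c - 4)*(c - 2)*(c - 3)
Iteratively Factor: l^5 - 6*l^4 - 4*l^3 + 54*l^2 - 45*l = (l - 5)*(l^4 - l^3 - 9*l^2 + 9*l) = (l - 5)*(l - 3)*(l^3 + 2*l^2 - 3*l) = (l - 5)*(l - 3)*(l - 1)*(l^2 + 3*l) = (l - 5)*(l - 3)*(l - 1)*(l + 3)*(l)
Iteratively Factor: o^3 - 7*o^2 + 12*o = (o - 3)*(o^2 - 4*o) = o*(o - 3)*(o - 4)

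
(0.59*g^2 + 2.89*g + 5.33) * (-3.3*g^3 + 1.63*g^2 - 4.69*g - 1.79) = -1.947*g^5 - 8.5753*g^4 - 15.6454*g^3 - 5.9223*g^2 - 30.1708*g - 9.5407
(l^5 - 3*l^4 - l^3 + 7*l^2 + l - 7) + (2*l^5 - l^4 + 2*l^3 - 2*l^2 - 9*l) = 3*l^5 - 4*l^4 + l^3 + 5*l^2 - 8*l - 7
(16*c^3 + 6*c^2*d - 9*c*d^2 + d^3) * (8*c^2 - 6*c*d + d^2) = 128*c^5 - 48*c^4*d - 92*c^3*d^2 + 68*c^2*d^3 - 15*c*d^4 + d^5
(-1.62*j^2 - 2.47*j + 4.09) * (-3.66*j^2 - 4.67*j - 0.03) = 5.9292*j^4 + 16.6056*j^3 - 3.3859*j^2 - 19.0262*j - 0.1227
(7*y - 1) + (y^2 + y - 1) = y^2 + 8*y - 2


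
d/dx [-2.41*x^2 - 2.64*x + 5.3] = -4.82*x - 2.64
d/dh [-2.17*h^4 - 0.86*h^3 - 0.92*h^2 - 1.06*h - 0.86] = -8.68*h^3 - 2.58*h^2 - 1.84*h - 1.06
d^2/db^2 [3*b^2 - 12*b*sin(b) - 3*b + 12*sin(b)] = 12*b*sin(b) - 12*sin(b) - 24*cos(b) + 6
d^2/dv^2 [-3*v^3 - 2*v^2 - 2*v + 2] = -18*v - 4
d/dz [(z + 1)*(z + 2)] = 2*z + 3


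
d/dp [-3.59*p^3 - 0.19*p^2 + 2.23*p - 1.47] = -10.77*p^2 - 0.38*p + 2.23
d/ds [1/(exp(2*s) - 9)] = -2*exp(2*s)/(exp(2*s) - 9)^2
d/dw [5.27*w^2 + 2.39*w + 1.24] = 10.54*w + 2.39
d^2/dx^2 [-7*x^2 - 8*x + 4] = -14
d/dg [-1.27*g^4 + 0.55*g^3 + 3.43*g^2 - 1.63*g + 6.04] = -5.08*g^3 + 1.65*g^2 + 6.86*g - 1.63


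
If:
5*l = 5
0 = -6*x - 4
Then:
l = 1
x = -2/3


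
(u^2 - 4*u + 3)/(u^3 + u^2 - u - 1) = (u - 3)/(u^2 + 2*u + 1)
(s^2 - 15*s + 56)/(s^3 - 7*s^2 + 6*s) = (s^2 - 15*s + 56)/(s*(s^2 - 7*s + 6))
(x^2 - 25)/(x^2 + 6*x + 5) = (x - 5)/(x + 1)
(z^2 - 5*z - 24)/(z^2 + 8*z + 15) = (z - 8)/(z + 5)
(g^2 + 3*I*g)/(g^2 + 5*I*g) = (g + 3*I)/(g + 5*I)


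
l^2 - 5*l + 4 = (l - 4)*(l - 1)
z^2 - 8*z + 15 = (z - 5)*(z - 3)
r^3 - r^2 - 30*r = r*(r - 6)*(r + 5)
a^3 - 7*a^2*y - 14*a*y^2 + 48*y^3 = (a - 8*y)*(a - 2*y)*(a + 3*y)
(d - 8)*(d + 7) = d^2 - d - 56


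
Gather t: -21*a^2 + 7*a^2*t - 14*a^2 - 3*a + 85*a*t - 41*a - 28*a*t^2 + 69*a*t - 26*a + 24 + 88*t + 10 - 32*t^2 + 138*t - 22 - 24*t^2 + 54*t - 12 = -35*a^2 - 70*a + t^2*(-28*a - 56) + t*(7*a^2 + 154*a + 280)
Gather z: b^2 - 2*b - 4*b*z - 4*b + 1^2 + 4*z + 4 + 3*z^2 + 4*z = b^2 - 6*b + 3*z^2 + z*(8 - 4*b) + 5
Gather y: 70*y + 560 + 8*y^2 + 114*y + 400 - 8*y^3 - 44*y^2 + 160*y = -8*y^3 - 36*y^2 + 344*y + 960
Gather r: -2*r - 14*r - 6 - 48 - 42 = -16*r - 96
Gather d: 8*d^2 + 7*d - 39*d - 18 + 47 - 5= 8*d^2 - 32*d + 24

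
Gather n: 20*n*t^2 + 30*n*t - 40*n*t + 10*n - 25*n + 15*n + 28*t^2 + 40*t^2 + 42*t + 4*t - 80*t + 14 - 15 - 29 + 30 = n*(20*t^2 - 10*t) + 68*t^2 - 34*t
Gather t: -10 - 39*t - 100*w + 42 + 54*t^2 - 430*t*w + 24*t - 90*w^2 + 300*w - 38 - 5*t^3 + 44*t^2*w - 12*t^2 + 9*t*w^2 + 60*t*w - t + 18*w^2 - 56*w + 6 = -5*t^3 + t^2*(44*w + 42) + t*(9*w^2 - 370*w - 16) - 72*w^2 + 144*w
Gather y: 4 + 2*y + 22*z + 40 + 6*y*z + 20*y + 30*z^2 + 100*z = y*(6*z + 22) + 30*z^2 + 122*z + 44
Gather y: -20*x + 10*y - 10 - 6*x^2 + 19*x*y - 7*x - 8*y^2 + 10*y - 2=-6*x^2 - 27*x - 8*y^2 + y*(19*x + 20) - 12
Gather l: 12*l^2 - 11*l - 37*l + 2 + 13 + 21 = 12*l^2 - 48*l + 36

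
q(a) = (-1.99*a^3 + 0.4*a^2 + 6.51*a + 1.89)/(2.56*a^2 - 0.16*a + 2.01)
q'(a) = (0.16 - 5.12*a)*(-1.99*a^3 + 0.4*a^2 + 6.51*a + 1.89)/(2.56*a^2 - 0.16*a + 2.01)^2 + (-5.97*a^2 + 0.8*a + 6.51)/(2.56*a^2 - 0.16*a + 2.01) = (-5.0944*a^4 + 0.6368*a^3 - 28.7293*a^2 - 8.0688*a + 13.3875)/(6.5536*a^4 - 0.8192*a^3 + 10.3168*a^2 - 0.6432*a + 4.0401)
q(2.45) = -0.53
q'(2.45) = -1.22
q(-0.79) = -0.54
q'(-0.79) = -0.03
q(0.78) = 1.82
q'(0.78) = -1.01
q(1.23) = 1.20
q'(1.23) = -1.56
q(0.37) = 1.85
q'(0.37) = 1.21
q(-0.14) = 0.48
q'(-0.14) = 3.22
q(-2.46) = 1.00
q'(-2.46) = -1.05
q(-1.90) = 0.40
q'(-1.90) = -1.09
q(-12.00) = 9.18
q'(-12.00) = -0.80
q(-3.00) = 1.55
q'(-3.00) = -1.00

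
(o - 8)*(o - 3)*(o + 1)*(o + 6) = o^4 - 4*o^3 - 47*o^2 + 102*o + 144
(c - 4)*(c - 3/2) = c^2 - 11*c/2 + 6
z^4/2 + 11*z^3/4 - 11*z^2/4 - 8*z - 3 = (z/2 + 1/2)*(z - 2)*(z + 1/2)*(z + 6)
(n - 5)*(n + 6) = n^2 + n - 30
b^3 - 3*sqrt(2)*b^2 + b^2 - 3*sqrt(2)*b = b*(b + 1)*(b - 3*sqrt(2))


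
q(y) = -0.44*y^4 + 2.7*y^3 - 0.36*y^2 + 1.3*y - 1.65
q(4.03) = 58.40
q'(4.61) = -2.31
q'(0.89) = 5.83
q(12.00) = -4496.13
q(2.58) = 26.18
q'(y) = -1.76*y^3 + 8.1*y^2 - 0.72*y + 1.3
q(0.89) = 0.85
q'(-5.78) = 615.93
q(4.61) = 62.49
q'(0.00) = 1.30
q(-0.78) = -4.33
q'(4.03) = 14.76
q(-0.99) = -6.33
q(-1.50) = -15.75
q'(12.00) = -1882.22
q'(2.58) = 23.13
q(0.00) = -1.65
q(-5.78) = -1033.66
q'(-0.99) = 11.66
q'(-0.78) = 7.62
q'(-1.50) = 26.54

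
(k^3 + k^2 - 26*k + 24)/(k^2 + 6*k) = k - 5 + 4/k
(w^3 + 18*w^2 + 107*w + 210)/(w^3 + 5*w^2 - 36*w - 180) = (w + 7)/(w - 6)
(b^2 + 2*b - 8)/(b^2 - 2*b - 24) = (b - 2)/(b - 6)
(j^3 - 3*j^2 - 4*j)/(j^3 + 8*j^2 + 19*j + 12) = j*(j - 4)/(j^2 + 7*j + 12)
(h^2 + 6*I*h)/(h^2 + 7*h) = (h + 6*I)/(h + 7)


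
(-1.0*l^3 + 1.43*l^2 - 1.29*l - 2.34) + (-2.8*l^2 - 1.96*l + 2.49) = -1.0*l^3 - 1.37*l^2 - 3.25*l + 0.15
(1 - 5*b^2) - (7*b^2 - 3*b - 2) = -12*b^2 + 3*b + 3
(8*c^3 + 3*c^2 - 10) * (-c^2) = -8*c^5 - 3*c^4 + 10*c^2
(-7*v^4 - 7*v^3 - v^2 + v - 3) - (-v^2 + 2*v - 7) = -7*v^4 - 7*v^3 - v + 4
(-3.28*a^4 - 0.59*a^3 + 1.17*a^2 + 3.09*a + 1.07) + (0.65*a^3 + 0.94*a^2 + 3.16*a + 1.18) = -3.28*a^4 + 0.0600000000000001*a^3 + 2.11*a^2 + 6.25*a + 2.25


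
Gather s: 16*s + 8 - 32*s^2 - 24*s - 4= -32*s^2 - 8*s + 4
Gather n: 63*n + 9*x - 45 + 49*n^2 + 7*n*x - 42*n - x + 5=49*n^2 + n*(7*x + 21) + 8*x - 40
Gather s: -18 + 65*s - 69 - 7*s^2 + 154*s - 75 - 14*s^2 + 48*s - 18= -21*s^2 + 267*s - 180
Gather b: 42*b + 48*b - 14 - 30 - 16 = 90*b - 60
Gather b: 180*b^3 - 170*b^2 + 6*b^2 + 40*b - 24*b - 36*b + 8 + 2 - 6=180*b^3 - 164*b^2 - 20*b + 4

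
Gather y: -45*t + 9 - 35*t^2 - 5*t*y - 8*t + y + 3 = -35*t^2 - 53*t + y*(1 - 5*t) + 12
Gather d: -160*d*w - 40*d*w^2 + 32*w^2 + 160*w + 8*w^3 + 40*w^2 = d*(-40*w^2 - 160*w) + 8*w^3 + 72*w^2 + 160*w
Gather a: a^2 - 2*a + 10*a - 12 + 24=a^2 + 8*a + 12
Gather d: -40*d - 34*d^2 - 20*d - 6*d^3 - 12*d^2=-6*d^3 - 46*d^2 - 60*d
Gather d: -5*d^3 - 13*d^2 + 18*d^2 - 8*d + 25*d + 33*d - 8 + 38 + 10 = -5*d^3 + 5*d^2 + 50*d + 40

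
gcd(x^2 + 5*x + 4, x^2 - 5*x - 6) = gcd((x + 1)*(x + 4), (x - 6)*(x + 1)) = x + 1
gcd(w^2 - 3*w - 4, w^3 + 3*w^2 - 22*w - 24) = w^2 - 3*w - 4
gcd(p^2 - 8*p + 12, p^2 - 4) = p - 2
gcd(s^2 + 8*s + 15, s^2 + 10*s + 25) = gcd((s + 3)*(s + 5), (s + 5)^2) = s + 5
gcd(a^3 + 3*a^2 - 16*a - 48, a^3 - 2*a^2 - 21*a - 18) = a + 3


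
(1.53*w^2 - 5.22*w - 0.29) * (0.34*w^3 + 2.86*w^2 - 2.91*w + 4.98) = 0.5202*w^5 + 2.601*w^4 - 19.4801*w^3 + 21.9802*w^2 - 25.1517*w - 1.4442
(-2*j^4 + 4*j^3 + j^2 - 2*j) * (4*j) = -8*j^5 + 16*j^4 + 4*j^3 - 8*j^2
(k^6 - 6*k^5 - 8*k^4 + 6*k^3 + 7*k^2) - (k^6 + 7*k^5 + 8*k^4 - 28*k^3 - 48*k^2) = -13*k^5 - 16*k^4 + 34*k^3 + 55*k^2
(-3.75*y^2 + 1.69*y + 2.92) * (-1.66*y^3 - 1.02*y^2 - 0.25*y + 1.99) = 6.225*y^5 + 1.0196*y^4 - 5.6335*y^3 - 10.8634*y^2 + 2.6331*y + 5.8108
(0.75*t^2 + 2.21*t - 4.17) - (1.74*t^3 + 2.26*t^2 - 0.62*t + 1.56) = -1.74*t^3 - 1.51*t^2 + 2.83*t - 5.73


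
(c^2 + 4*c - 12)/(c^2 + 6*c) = (c - 2)/c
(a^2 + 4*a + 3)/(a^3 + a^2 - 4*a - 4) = (a + 3)/(a^2 - 4)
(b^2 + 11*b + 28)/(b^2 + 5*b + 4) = (b + 7)/(b + 1)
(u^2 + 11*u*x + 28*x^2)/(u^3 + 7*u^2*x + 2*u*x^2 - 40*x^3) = (-u - 7*x)/(-u^2 - 3*u*x + 10*x^2)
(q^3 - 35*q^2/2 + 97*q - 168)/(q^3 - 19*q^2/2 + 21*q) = (q - 8)/q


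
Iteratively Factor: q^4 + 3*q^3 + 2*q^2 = (q)*(q^3 + 3*q^2 + 2*q) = q*(q + 2)*(q^2 + q) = q*(q + 1)*(q + 2)*(q)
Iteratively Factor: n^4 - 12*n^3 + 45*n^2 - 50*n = (n)*(n^3 - 12*n^2 + 45*n - 50) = n*(n - 5)*(n^2 - 7*n + 10) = n*(n - 5)*(n - 2)*(n - 5)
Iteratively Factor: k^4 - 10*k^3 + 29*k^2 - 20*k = (k)*(k^3 - 10*k^2 + 29*k - 20) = k*(k - 1)*(k^2 - 9*k + 20) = k*(k - 4)*(k - 1)*(k - 5)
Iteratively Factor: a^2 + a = (a + 1)*(a)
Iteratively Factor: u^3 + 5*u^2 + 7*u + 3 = (u + 3)*(u^2 + 2*u + 1) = (u + 1)*(u + 3)*(u + 1)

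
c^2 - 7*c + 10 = (c - 5)*(c - 2)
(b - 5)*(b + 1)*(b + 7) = b^3 + 3*b^2 - 33*b - 35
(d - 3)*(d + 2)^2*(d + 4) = d^4 + 5*d^3 - 4*d^2 - 44*d - 48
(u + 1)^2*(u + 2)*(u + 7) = u^4 + 11*u^3 + 33*u^2 + 37*u + 14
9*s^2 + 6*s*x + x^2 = (3*s + x)^2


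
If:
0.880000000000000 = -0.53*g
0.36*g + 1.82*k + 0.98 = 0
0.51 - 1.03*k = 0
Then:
No Solution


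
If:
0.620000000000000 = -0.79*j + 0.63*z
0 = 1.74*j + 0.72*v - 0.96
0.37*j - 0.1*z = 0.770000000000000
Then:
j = 3.55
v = -7.25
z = 5.44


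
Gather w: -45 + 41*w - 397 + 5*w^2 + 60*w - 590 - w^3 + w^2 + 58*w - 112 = -w^3 + 6*w^2 + 159*w - 1144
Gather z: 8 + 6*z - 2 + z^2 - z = z^2 + 5*z + 6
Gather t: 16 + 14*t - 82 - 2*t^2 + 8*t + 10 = -2*t^2 + 22*t - 56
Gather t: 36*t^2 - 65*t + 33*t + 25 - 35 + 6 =36*t^2 - 32*t - 4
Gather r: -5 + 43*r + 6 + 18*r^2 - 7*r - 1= 18*r^2 + 36*r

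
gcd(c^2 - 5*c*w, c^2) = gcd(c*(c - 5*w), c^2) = c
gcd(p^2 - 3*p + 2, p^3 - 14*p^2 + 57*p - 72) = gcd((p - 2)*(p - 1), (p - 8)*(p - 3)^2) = 1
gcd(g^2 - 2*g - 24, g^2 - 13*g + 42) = g - 6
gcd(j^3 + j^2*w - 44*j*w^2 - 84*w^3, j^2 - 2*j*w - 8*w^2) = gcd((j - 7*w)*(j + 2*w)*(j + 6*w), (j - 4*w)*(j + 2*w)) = j + 2*w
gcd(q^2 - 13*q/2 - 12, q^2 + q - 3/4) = q + 3/2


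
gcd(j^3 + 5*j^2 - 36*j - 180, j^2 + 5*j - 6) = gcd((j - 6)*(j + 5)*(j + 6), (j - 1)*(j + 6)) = j + 6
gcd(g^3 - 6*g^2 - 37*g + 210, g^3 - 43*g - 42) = g^2 - g - 42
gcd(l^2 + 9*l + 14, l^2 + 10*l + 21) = l + 7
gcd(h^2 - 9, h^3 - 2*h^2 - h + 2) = 1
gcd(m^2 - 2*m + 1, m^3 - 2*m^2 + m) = m^2 - 2*m + 1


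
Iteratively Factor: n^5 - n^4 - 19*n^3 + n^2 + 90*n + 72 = (n - 3)*(n^4 + 2*n^3 - 13*n^2 - 38*n - 24) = (n - 3)*(n + 3)*(n^3 - n^2 - 10*n - 8) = (n - 3)*(n + 1)*(n + 3)*(n^2 - 2*n - 8) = (n - 4)*(n - 3)*(n + 1)*(n + 3)*(n + 2)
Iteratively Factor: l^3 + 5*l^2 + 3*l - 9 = (l + 3)*(l^2 + 2*l - 3) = (l + 3)^2*(l - 1)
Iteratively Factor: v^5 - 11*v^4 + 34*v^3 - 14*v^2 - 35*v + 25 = (v + 1)*(v^4 - 12*v^3 + 46*v^2 - 60*v + 25) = (v - 1)*(v + 1)*(v^3 - 11*v^2 + 35*v - 25) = (v - 1)^2*(v + 1)*(v^2 - 10*v + 25) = (v - 5)*(v - 1)^2*(v + 1)*(v - 5)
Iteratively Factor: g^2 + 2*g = (g + 2)*(g)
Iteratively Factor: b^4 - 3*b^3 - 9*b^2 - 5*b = (b)*(b^3 - 3*b^2 - 9*b - 5) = b*(b + 1)*(b^2 - 4*b - 5) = b*(b - 5)*(b + 1)*(b + 1)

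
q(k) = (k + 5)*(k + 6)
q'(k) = 2*k + 11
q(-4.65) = 0.47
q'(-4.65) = 1.70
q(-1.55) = 15.35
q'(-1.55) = 7.90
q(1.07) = 42.91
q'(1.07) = 13.14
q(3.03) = 72.51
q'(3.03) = 17.06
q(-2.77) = 7.20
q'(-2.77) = 5.46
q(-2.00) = 12.00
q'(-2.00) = 7.00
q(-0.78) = 22.03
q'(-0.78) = 9.44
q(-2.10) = 11.31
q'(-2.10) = 6.80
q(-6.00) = 0.00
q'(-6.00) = -1.00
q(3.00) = 72.00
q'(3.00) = 17.00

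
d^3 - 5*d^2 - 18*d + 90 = (d - 5)*(d - 3*sqrt(2))*(d + 3*sqrt(2))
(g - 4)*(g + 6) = g^2 + 2*g - 24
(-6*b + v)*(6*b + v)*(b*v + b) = -36*b^3*v - 36*b^3 + b*v^3 + b*v^2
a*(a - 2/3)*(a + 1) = a^3 + a^2/3 - 2*a/3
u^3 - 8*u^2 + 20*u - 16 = (u - 4)*(u - 2)^2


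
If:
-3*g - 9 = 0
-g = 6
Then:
No Solution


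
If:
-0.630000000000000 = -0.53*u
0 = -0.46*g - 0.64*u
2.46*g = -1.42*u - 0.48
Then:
No Solution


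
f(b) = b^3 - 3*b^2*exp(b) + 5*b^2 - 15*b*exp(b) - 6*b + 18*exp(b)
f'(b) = -3*b^2*exp(b) + 3*b^2 - 21*b*exp(b) + 10*b + 3*exp(b) - 6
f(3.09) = -1193.86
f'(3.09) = -1936.14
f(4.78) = -14365.16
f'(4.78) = -19652.07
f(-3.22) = 39.18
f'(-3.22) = -5.52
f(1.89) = -126.17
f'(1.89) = -290.18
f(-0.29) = 18.67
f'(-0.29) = -2.03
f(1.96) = -147.77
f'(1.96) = -327.60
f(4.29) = -7265.41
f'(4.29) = -10291.18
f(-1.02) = 21.14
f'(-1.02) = -5.40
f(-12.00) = -936.00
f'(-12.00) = 306.00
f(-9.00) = -270.01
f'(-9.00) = 146.99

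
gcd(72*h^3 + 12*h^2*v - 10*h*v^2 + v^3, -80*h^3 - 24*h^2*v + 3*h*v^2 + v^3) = 1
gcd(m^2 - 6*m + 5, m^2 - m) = m - 1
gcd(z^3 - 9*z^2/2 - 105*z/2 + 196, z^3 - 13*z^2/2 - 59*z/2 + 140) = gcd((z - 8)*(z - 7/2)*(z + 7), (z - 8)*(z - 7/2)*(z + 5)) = z^2 - 23*z/2 + 28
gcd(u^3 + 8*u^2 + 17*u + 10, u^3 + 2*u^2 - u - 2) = u^2 + 3*u + 2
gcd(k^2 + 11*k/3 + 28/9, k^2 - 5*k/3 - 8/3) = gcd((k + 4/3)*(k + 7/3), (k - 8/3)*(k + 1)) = 1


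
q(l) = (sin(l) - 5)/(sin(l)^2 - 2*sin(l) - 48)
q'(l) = (-2*sin(l)*cos(l) + 2*cos(l))*(sin(l) - 5)/(sin(l)^2 - 2*sin(l) - 48)^2 + cos(l)/(sin(l)^2 - 2*sin(l) - 48)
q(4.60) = 0.13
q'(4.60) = 0.00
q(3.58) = 0.12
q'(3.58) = 0.03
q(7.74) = 0.08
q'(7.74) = -0.00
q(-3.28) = 0.10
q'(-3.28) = 0.02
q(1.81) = 0.08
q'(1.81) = 0.00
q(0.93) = 0.09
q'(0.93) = -0.01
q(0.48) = 0.09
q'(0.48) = -0.02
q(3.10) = 0.10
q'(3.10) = 0.02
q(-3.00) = 0.11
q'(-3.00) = 0.03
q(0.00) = 0.10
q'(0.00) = -0.03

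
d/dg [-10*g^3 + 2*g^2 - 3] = 2*g*(2 - 15*g)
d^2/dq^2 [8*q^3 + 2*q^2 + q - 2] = 48*q + 4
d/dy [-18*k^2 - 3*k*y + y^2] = -3*k + 2*y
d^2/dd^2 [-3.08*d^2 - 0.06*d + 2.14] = -6.16000000000000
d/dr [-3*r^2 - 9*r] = -6*r - 9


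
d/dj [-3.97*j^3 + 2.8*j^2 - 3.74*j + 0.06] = -11.91*j^2 + 5.6*j - 3.74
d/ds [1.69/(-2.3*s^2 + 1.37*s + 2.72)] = (7.774*s - 2.3153)/(-2.3*s^2 + 1.37*s + 2.72)^2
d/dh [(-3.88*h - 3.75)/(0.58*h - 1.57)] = (4.794628*h - 12.978562)/(0.58*h - 1.57)^3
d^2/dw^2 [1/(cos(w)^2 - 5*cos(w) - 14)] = (4*sin(w)^4 - 83*sin(w)^2 - 205*cos(w)/4 - 15*cos(3*w)/4 + 1)/(sin(w)^2 + 5*cos(w) + 13)^3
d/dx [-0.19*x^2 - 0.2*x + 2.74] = -0.38*x - 0.2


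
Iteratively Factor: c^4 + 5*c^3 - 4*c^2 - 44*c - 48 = (c - 3)*(c^3 + 8*c^2 + 20*c + 16) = (c - 3)*(c + 4)*(c^2 + 4*c + 4) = (c - 3)*(c + 2)*(c + 4)*(c + 2)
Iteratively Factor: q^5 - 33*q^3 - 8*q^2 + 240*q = (q - 3)*(q^4 + 3*q^3 - 24*q^2 - 80*q) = (q - 3)*(q + 4)*(q^3 - q^2 - 20*q) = (q - 3)*(q + 4)^2*(q^2 - 5*q) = (q - 5)*(q - 3)*(q + 4)^2*(q)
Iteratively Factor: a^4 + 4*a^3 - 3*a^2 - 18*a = (a + 3)*(a^3 + a^2 - 6*a) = a*(a + 3)*(a^2 + a - 6) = a*(a - 2)*(a + 3)*(a + 3)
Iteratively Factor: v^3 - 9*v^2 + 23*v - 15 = (v - 1)*(v^2 - 8*v + 15) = (v - 5)*(v - 1)*(v - 3)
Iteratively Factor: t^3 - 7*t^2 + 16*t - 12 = (t - 3)*(t^2 - 4*t + 4) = (t - 3)*(t - 2)*(t - 2)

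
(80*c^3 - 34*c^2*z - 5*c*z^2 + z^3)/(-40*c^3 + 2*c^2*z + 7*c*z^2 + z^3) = (-8*c + z)/(4*c + z)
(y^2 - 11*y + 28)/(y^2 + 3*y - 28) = (y - 7)/(y + 7)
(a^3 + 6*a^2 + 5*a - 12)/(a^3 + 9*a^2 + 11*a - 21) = (a + 4)/(a + 7)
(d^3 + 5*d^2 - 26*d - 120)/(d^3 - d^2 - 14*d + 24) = (d^2 + d - 30)/(d^2 - 5*d + 6)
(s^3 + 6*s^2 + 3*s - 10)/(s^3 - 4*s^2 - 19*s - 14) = (s^2 + 4*s - 5)/(s^2 - 6*s - 7)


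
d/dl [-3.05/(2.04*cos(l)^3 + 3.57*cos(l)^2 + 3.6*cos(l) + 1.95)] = (18.666*sin(l)^2 - 21.777*cos(l) - 29.646)*sin(l)/(2.04*cos(l)^3 + 3.57*cos(l)^2 + 3.6*cos(l) + 1.95)^2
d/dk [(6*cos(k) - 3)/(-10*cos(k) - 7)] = 72*sin(k)/(10*cos(k) + 7)^2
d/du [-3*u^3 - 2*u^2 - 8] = u*(-9*u - 4)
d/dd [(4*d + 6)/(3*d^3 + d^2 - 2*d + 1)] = 2*(-12*d^3 - 29*d^2 - 6*d + 8)/(9*d^6 + 6*d^5 - 11*d^4 + 2*d^3 + 6*d^2 - 4*d + 1)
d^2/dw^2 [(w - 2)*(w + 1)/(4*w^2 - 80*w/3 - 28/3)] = 3*(51*w^3 + 9*w^2 + 297*w - 653)/(2*(27*w^6 - 540*w^5 + 3411*w^4 - 5480*w^3 - 7959*w^2 - 2940*w - 343))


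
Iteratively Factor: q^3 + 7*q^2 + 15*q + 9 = (q + 1)*(q^2 + 6*q + 9) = (q + 1)*(q + 3)*(q + 3)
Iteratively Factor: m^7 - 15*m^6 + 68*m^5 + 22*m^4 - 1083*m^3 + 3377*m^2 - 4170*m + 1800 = (m - 3)*(m^6 - 12*m^5 + 32*m^4 + 118*m^3 - 729*m^2 + 1190*m - 600) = (m - 3)*(m - 2)*(m^5 - 10*m^4 + 12*m^3 + 142*m^2 - 445*m + 300) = (m - 5)*(m - 3)*(m - 2)*(m^4 - 5*m^3 - 13*m^2 + 77*m - 60) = (m - 5)^2*(m - 3)*(m - 2)*(m^3 - 13*m + 12) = (m - 5)^2*(m - 3)*(m - 2)*(m - 1)*(m^2 + m - 12) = (m - 5)^2*(m - 3)*(m - 2)*(m - 1)*(m + 4)*(m - 3)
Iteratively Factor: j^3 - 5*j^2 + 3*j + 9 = (j - 3)*(j^2 - 2*j - 3) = (j - 3)^2*(j + 1)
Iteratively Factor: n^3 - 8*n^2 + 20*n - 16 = (n - 4)*(n^2 - 4*n + 4) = (n - 4)*(n - 2)*(n - 2)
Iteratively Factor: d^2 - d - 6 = (d - 3)*(d + 2)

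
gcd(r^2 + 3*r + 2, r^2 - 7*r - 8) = r + 1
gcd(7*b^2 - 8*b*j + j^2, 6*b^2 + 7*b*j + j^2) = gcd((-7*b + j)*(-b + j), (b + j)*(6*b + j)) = 1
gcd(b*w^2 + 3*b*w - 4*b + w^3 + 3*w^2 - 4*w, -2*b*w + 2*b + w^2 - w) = w - 1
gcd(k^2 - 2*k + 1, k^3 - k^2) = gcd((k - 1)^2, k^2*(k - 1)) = k - 1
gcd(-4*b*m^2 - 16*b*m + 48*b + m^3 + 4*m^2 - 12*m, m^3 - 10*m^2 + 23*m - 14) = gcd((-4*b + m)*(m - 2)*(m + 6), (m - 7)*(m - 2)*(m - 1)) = m - 2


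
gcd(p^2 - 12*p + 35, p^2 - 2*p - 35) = p - 7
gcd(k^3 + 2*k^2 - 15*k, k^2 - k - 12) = 1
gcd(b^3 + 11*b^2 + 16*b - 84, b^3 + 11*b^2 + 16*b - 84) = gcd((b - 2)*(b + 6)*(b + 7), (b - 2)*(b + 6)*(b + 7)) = b^3 + 11*b^2 + 16*b - 84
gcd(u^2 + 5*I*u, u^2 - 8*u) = u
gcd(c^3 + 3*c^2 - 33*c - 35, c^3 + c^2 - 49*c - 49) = c^2 + 8*c + 7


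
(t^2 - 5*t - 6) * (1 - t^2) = -t^4 + 5*t^3 + 7*t^2 - 5*t - 6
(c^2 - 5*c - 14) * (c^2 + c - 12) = c^4 - 4*c^3 - 31*c^2 + 46*c + 168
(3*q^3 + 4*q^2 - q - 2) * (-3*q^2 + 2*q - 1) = -9*q^5 - 6*q^4 + 8*q^3 - 3*q + 2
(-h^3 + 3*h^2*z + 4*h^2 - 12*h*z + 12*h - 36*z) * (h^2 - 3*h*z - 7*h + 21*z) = -h^5 + 6*h^4*z + 11*h^4 - 9*h^3*z^2 - 66*h^3*z - 16*h^3 + 99*h^2*z^2 + 96*h^2*z - 84*h^2 - 144*h*z^2 + 504*h*z - 756*z^2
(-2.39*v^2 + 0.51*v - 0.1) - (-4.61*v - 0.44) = -2.39*v^2 + 5.12*v + 0.34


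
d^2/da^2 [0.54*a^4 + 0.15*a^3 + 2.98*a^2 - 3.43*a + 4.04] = 6.48*a^2 + 0.9*a + 5.96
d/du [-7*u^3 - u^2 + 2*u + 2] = -21*u^2 - 2*u + 2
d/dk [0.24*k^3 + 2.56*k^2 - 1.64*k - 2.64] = 0.72*k^2 + 5.12*k - 1.64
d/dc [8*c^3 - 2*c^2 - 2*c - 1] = 24*c^2 - 4*c - 2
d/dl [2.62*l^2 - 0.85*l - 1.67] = 5.24*l - 0.85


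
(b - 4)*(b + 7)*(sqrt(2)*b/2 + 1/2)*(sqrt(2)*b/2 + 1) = b^4/2 + 3*sqrt(2)*b^3/4 + 3*b^3/2 - 27*b^2/2 + 9*sqrt(2)*b^2/4 - 21*sqrt(2)*b + 3*b/2 - 14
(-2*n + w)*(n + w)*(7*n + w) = -14*n^3 - 9*n^2*w + 6*n*w^2 + w^3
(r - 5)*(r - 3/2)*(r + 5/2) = r^3 - 4*r^2 - 35*r/4 + 75/4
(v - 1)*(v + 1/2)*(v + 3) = v^3 + 5*v^2/2 - 2*v - 3/2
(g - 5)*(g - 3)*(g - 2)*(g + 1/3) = g^4 - 29*g^3/3 + 83*g^2/3 - 59*g/3 - 10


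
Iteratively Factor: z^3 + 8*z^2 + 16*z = (z + 4)*(z^2 + 4*z) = z*(z + 4)*(z + 4)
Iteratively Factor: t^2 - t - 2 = (t + 1)*(t - 2)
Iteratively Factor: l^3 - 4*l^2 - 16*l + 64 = (l - 4)*(l^2 - 16) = (l - 4)*(l + 4)*(l - 4)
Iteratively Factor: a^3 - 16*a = (a)*(a^2 - 16) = a*(a + 4)*(a - 4)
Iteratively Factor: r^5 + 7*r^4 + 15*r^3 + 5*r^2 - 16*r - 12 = (r + 1)*(r^4 + 6*r^3 + 9*r^2 - 4*r - 12) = (r + 1)*(r + 2)*(r^3 + 4*r^2 + r - 6) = (r - 1)*(r + 1)*(r + 2)*(r^2 + 5*r + 6) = (r - 1)*(r + 1)*(r + 2)^2*(r + 3)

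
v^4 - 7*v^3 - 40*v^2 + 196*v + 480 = (v - 8)*(v - 6)*(v + 2)*(v + 5)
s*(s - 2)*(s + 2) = s^3 - 4*s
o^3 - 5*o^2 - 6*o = o*(o - 6)*(o + 1)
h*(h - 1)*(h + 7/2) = h^3 + 5*h^2/2 - 7*h/2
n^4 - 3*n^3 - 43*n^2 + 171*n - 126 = (n - 6)*(n - 3)*(n - 1)*(n + 7)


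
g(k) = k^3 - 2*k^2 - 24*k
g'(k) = 3*k^2 - 4*k - 24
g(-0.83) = 17.97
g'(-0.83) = -18.61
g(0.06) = -1.45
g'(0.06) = -24.23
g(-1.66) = 29.75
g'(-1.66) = -9.09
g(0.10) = -2.42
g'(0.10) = -24.37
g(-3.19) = 23.75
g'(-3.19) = 19.29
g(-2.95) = 27.72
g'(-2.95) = 13.91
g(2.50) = -56.88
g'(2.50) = -15.25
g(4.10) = -63.10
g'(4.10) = 10.03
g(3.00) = -63.00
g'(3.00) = -9.00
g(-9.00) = -675.00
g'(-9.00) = 255.00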